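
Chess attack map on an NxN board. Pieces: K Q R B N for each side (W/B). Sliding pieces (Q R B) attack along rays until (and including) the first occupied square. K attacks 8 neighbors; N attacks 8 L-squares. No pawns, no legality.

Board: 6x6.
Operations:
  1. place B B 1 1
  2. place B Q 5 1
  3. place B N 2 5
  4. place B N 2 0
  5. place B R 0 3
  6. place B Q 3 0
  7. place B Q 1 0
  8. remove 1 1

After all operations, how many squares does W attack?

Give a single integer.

Op 1: place BB@(1,1)
Op 2: place BQ@(5,1)
Op 3: place BN@(2,5)
Op 4: place BN@(2,0)
Op 5: place BR@(0,3)
Op 6: place BQ@(3,0)
Op 7: place BQ@(1,0)
Op 8: remove (1,1)
Per-piece attacks for W:
Union (0 distinct): (none)

Answer: 0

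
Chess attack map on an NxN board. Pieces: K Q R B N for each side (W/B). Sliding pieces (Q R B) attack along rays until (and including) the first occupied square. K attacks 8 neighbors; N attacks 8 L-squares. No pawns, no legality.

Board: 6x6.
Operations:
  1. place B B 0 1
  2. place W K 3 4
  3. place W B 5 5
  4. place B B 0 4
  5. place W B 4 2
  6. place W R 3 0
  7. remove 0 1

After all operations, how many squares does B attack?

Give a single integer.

Answer: 5

Derivation:
Op 1: place BB@(0,1)
Op 2: place WK@(3,4)
Op 3: place WB@(5,5)
Op 4: place BB@(0,4)
Op 5: place WB@(4,2)
Op 6: place WR@(3,0)
Op 7: remove (0,1)
Per-piece attacks for B:
  BB@(0,4): attacks (1,5) (1,3) (2,2) (3,1) (4,0)
Union (5 distinct): (1,3) (1,5) (2,2) (3,1) (4,0)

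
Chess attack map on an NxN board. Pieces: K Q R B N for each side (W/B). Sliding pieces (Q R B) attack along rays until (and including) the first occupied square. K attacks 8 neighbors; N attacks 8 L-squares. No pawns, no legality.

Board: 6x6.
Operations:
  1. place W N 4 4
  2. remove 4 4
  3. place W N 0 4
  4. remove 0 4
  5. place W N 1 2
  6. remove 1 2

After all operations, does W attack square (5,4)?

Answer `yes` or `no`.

Answer: no

Derivation:
Op 1: place WN@(4,4)
Op 2: remove (4,4)
Op 3: place WN@(0,4)
Op 4: remove (0,4)
Op 5: place WN@(1,2)
Op 6: remove (1,2)
Per-piece attacks for W:
W attacks (5,4): no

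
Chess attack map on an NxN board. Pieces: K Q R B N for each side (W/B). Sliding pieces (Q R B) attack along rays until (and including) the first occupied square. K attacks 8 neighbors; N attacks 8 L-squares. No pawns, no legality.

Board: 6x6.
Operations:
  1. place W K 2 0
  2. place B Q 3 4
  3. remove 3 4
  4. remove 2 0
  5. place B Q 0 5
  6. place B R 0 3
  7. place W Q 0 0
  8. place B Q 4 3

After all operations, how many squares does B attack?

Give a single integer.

Answer: 28

Derivation:
Op 1: place WK@(2,0)
Op 2: place BQ@(3,4)
Op 3: remove (3,4)
Op 4: remove (2,0)
Op 5: place BQ@(0,5)
Op 6: place BR@(0,3)
Op 7: place WQ@(0,0)
Op 8: place BQ@(4,3)
Per-piece attacks for B:
  BR@(0,3): attacks (0,4) (0,5) (0,2) (0,1) (0,0) (1,3) (2,3) (3,3) (4,3) [ray(0,1) blocked at (0,5); ray(0,-1) blocked at (0,0); ray(1,0) blocked at (4,3)]
  BQ@(0,5): attacks (0,4) (0,3) (1,5) (2,5) (3,5) (4,5) (5,5) (1,4) (2,3) (3,2) (4,1) (5,0) [ray(0,-1) blocked at (0,3)]
  BQ@(4,3): attacks (4,4) (4,5) (4,2) (4,1) (4,0) (5,3) (3,3) (2,3) (1,3) (0,3) (5,4) (5,2) (3,4) (2,5) (3,2) (2,1) (1,0) [ray(-1,0) blocked at (0,3)]
Union (28 distinct): (0,0) (0,1) (0,2) (0,3) (0,4) (0,5) (1,0) (1,3) (1,4) (1,5) (2,1) (2,3) (2,5) (3,2) (3,3) (3,4) (3,5) (4,0) (4,1) (4,2) (4,3) (4,4) (4,5) (5,0) (5,2) (5,3) (5,4) (5,5)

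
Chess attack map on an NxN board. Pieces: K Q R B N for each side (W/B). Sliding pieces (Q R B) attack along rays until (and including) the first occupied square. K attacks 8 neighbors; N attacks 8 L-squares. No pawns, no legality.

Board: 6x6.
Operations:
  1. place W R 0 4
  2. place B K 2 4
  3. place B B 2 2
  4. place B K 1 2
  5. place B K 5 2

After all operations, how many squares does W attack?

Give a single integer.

Op 1: place WR@(0,4)
Op 2: place BK@(2,4)
Op 3: place BB@(2,2)
Op 4: place BK@(1,2)
Op 5: place BK@(5,2)
Per-piece attacks for W:
  WR@(0,4): attacks (0,5) (0,3) (0,2) (0,1) (0,0) (1,4) (2,4) [ray(1,0) blocked at (2,4)]
Union (7 distinct): (0,0) (0,1) (0,2) (0,3) (0,5) (1,4) (2,4)

Answer: 7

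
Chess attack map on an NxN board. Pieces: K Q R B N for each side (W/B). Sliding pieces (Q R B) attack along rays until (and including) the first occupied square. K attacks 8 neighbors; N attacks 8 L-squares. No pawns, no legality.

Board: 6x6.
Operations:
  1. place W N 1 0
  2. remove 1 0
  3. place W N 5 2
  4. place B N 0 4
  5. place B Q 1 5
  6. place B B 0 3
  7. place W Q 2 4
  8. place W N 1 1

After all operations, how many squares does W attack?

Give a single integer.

Answer: 22

Derivation:
Op 1: place WN@(1,0)
Op 2: remove (1,0)
Op 3: place WN@(5,2)
Op 4: place BN@(0,4)
Op 5: place BQ@(1,5)
Op 6: place BB@(0,3)
Op 7: place WQ@(2,4)
Op 8: place WN@(1,1)
Per-piece attacks for W:
  WN@(1,1): attacks (2,3) (3,2) (0,3) (3,0)
  WQ@(2,4): attacks (2,5) (2,3) (2,2) (2,1) (2,0) (3,4) (4,4) (5,4) (1,4) (0,4) (3,5) (3,3) (4,2) (5,1) (1,5) (1,3) (0,2) [ray(-1,0) blocked at (0,4); ray(-1,1) blocked at (1,5)]
  WN@(5,2): attacks (4,4) (3,3) (4,0) (3,1)
Union (22 distinct): (0,2) (0,3) (0,4) (1,3) (1,4) (1,5) (2,0) (2,1) (2,2) (2,3) (2,5) (3,0) (3,1) (3,2) (3,3) (3,4) (3,5) (4,0) (4,2) (4,4) (5,1) (5,4)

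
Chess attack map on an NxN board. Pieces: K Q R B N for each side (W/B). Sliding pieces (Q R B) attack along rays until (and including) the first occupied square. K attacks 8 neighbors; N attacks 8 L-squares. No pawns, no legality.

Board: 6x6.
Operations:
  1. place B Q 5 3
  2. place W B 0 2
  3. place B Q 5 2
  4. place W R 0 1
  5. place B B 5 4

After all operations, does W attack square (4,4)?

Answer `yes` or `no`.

Op 1: place BQ@(5,3)
Op 2: place WB@(0,2)
Op 3: place BQ@(5,2)
Op 4: place WR@(0,1)
Op 5: place BB@(5,4)
Per-piece attacks for W:
  WR@(0,1): attacks (0,2) (0,0) (1,1) (2,1) (3,1) (4,1) (5,1) [ray(0,1) blocked at (0,2)]
  WB@(0,2): attacks (1,3) (2,4) (3,5) (1,1) (2,0)
W attacks (4,4): no

Answer: no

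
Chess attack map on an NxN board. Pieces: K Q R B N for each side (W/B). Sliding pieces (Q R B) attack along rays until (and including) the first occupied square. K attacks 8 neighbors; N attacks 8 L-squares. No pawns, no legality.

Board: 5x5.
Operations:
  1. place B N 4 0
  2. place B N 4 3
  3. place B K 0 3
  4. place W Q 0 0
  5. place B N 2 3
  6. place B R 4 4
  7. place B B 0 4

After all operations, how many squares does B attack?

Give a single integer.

Op 1: place BN@(4,0)
Op 2: place BN@(4,3)
Op 3: place BK@(0,3)
Op 4: place WQ@(0,0)
Op 5: place BN@(2,3)
Op 6: place BR@(4,4)
Op 7: place BB@(0,4)
Per-piece attacks for B:
  BK@(0,3): attacks (0,4) (0,2) (1,3) (1,4) (1,2)
  BB@(0,4): attacks (1,3) (2,2) (3,1) (4,0) [ray(1,-1) blocked at (4,0)]
  BN@(2,3): attacks (4,4) (0,4) (3,1) (4,2) (1,1) (0,2)
  BN@(4,0): attacks (3,2) (2,1)
  BN@(4,3): attacks (2,4) (3,1) (2,2)
  BR@(4,4): attacks (4,3) (3,4) (2,4) (1,4) (0,4) [ray(0,-1) blocked at (4,3); ray(-1,0) blocked at (0,4)]
Union (16 distinct): (0,2) (0,4) (1,1) (1,2) (1,3) (1,4) (2,1) (2,2) (2,4) (3,1) (3,2) (3,4) (4,0) (4,2) (4,3) (4,4)

Answer: 16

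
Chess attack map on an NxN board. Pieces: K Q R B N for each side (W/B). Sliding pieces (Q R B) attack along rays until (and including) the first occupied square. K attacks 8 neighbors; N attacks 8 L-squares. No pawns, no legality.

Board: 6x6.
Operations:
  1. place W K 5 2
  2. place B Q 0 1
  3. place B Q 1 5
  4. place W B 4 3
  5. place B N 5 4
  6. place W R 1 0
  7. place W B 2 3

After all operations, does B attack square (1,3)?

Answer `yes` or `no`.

Answer: yes

Derivation:
Op 1: place WK@(5,2)
Op 2: place BQ@(0,1)
Op 3: place BQ@(1,5)
Op 4: place WB@(4,3)
Op 5: place BN@(5,4)
Op 6: place WR@(1,0)
Op 7: place WB@(2,3)
Per-piece attacks for B:
  BQ@(0,1): attacks (0,2) (0,3) (0,4) (0,5) (0,0) (1,1) (2,1) (3,1) (4,1) (5,1) (1,2) (2,3) (1,0) [ray(1,1) blocked at (2,3); ray(1,-1) blocked at (1,0)]
  BQ@(1,5): attacks (1,4) (1,3) (1,2) (1,1) (1,0) (2,5) (3,5) (4,5) (5,5) (0,5) (2,4) (3,3) (4,2) (5,1) (0,4) [ray(0,-1) blocked at (1,0)]
  BN@(5,4): attacks (3,5) (4,2) (3,3)
B attacks (1,3): yes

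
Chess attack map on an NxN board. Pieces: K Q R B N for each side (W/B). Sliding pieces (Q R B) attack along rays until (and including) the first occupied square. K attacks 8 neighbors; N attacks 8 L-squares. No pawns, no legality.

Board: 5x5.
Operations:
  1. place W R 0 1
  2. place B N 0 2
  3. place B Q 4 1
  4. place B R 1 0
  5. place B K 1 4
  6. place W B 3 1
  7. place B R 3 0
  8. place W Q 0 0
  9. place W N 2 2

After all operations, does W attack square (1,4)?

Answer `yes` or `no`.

Op 1: place WR@(0,1)
Op 2: place BN@(0,2)
Op 3: place BQ@(4,1)
Op 4: place BR@(1,0)
Op 5: place BK@(1,4)
Op 6: place WB@(3,1)
Op 7: place BR@(3,0)
Op 8: place WQ@(0,0)
Op 9: place WN@(2,2)
Per-piece attacks for W:
  WQ@(0,0): attacks (0,1) (1,0) (1,1) (2,2) [ray(0,1) blocked at (0,1); ray(1,0) blocked at (1,0); ray(1,1) blocked at (2,2)]
  WR@(0,1): attacks (0,2) (0,0) (1,1) (2,1) (3,1) [ray(0,1) blocked at (0,2); ray(0,-1) blocked at (0,0); ray(1,0) blocked at (3,1)]
  WN@(2,2): attacks (3,4) (4,3) (1,4) (0,3) (3,0) (4,1) (1,0) (0,1)
  WB@(3,1): attacks (4,2) (4,0) (2,2) (2,0) [ray(-1,1) blocked at (2,2)]
W attacks (1,4): yes

Answer: yes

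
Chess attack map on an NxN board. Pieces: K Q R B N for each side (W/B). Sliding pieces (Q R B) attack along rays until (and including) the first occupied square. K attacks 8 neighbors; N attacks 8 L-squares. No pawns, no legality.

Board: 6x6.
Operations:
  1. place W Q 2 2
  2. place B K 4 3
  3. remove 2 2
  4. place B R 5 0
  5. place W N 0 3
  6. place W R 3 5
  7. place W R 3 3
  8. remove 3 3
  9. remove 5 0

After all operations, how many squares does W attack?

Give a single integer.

Op 1: place WQ@(2,2)
Op 2: place BK@(4,3)
Op 3: remove (2,2)
Op 4: place BR@(5,0)
Op 5: place WN@(0,3)
Op 6: place WR@(3,5)
Op 7: place WR@(3,3)
Op 8: remove (3,3)
Op 9: remove (5,0)
Per-piece attacks for W:
  WN@(0,3): attacks (1,5) (2,4) (1,1) (2,2)
  WR@(3,5): attacks (3,4) (3,3) (3,2) (3,1) (3,0) (4,5) (5,5) (2,5) (1,5) (0,5)
Union (13 distinct): (0,5) (1,1) (1,5) (2,2) (2,4) (2,5) (3,0) (3,1) (3,2) (3,3) (3,4) (4,5) (5,5)

Answer: 13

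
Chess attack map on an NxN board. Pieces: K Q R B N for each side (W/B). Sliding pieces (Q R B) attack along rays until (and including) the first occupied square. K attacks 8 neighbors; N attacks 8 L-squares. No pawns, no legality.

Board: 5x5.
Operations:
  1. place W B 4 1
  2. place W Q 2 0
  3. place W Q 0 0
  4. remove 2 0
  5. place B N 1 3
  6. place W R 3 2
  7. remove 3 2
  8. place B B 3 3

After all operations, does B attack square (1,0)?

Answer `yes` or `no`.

Op 1: place WB@(4,1)
Op 2: place WQ@(2,0)
Op 3: place WQ@(0,0)
Op 4: remove (2,0)
Op 5: place BN@(1,3)
Op 6: place WR@(3,2)
Op 7: remove (3,2)
Op 8: place BB@(3,3)
Per-piece attacks for B:
  BN@(1,3): attacks (3,4) (2,1) (3,2) (0,1)
  BB@(3,3): attacks (4,4) (4,2) (2,4) (2,2) (1,1) (0,0) [ray(-1,-1) blocked at (0,0)]
B attacks (1,0): no

Answer: no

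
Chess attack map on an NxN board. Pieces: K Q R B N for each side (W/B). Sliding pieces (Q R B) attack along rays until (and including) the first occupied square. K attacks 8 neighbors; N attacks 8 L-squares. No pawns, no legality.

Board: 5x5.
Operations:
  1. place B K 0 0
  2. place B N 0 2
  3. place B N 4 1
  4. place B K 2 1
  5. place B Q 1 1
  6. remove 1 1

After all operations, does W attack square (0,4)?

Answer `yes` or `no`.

Op 1: place BK@(0,0)
Op 2: place BN@(0,2)
Op 3: place BN@(4,1)
Op 4: place BK@(2,1)
Op 5: place BQ@(1,1)
Op 6: remove (1,1)
Per-piece attacks for W:
W attacks (0,4): no

Answer: no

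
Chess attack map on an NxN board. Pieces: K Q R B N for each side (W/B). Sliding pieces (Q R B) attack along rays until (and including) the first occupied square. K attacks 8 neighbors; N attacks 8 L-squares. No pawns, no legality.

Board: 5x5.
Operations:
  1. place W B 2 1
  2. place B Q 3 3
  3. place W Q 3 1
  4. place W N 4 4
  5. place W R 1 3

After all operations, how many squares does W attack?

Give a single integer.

Op 1: place WB@(2,1)
Op 2: place BQ@(3,3)
Op 3: place WQ@(3,1)
Op 4: place WN@(4,4)
Op 5: place WR@(1,3)
Per-piece attacks for W:
  WR@(1,3): attacks (1,4) (1,2) (1,1) (1,0) (2,3) (3,3) (0,3) [ray(1,0) blocked at (3,3)]
  WB@(2,1): attacks (3,2) (4,3) (3,0) (1,2) (0,3) (1,0)
  WQ@(3,1): attacks (3,2) (3,3) (3,0) (4,1) (2,1) (4,2) (4,0) (2,2) (1,3) (2,0) [ray(0,1) blocked at (3,3); ray(-1,0) blocked at (2,1); ray(-1,1) blocked at (1,3)]
  WN@(4,4): attacks (3,2) (2,3)
Union (17 distinct): (0,3) (1,0) (1,1) (1,2) (1,3) (1,4) (2,0) (2,1) (2,2) (2,3) (3,0) (3,2) (3,3) (4,0) (4,1) (4,2) (4,3)

Answer: 17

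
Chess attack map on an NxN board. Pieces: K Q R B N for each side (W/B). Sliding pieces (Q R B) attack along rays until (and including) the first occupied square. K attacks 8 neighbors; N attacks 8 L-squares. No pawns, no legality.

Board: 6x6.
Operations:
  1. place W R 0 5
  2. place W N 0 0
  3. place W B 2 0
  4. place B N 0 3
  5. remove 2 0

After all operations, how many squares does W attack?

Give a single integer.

Answer: 9

Derivation:
Op 1: place WR@(0,5)
Op 2: place WN@(0,0)
Op 3: place WB@(2,0)
Op 4: place BN@(0,3)
Op 5: remove (2,0)
Per-piece attacks for W:
  WN@(0,0): attacks (1,2) (2,1)
  WR@(0,5): attacks (0,4) (0,3) (1,5) (2,5) (3,5) (4,5) (5,5) [ray(0,-1) blocked at (0,3)]
Union (9 distinct): (0,3) (0,4) (1,2) (1,5) (2,1) (2,5) (3,5) (4,5) (5,5)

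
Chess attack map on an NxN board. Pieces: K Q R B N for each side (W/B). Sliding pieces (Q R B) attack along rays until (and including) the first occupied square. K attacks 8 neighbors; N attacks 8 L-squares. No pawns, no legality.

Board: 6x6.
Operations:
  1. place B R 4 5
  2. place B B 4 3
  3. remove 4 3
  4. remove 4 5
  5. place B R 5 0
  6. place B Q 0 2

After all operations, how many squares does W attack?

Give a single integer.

Op 1: place BR@(4,5)
Op 2: place BB@(4,3)
Op 3: remove (4,3)
Op 4: remove (4,5)
Op 5: place BR@(5,0)
Op 6: place BQ@(0,2)
Per-piece attacks for W:
Union (0 distinct): (none)

Answer: 0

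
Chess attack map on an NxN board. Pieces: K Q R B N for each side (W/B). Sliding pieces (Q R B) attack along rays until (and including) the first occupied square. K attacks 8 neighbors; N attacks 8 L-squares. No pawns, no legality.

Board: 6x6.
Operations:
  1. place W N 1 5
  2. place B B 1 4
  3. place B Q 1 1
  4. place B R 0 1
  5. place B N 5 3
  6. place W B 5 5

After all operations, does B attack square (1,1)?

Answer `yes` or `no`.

Answer: yes

Derivation:
Op 1: place WN@(1,5)
Op 2: place BB@(1,4)
Op 3: place BQ@(1,1)
Op 4: place BR@(0,1)
Op 5: place BN@(5,3)
Op 6: place WB@(5,5)
Per-piece attacks for B:
  BR@(0,1): attacks (0,2) (0,3) (0,4) (0,5) (0,0) (1,1) [ray(1,0) blocked at (1,1)]
  BQ@(1,1): attacks (1,2) (1,3) (1,4) (1,0) (2,1) (3,1) (4,1) (5,1) (0,1) (2,2) (3,3) (4,4) (5,5) (2,0) (0,2) (0,0) [ray(0,1) blocked at (1,4); ray(-1,0) blocked at (0,1); ray(1,1) blocked at (5,5)]
  BB@(1,4): attacks (2,5) (2,3) (3,2) (4,1) (5,0) (0,5) (0,3)
  BN@(5,3): attacks (4,5) (3,4) (4,1) (3,2)
B attacks (1,1): yes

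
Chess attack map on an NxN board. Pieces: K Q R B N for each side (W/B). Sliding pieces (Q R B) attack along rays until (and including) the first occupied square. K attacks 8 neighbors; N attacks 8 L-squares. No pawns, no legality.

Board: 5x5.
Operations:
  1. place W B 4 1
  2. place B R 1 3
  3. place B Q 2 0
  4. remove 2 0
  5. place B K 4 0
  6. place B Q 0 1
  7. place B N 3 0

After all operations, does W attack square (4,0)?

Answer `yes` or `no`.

Op 1: place WB@(4,1)
Op 2: place BR@(1,3)
Op 3: place BQ@(2,0)
Op 4: remove (2,0)
Op 5: place BK@(4,0)
Op 6: place BQ@(0,1)
Op 7: place BN@(3,0)
Per-piece attacks for W:
  WB@(4,1): attacks (3,2) (2,3) (1,4) (3,0) [ray(-1,-1) blocked at (3,0)]
W attacks (4,0): no

Answer: no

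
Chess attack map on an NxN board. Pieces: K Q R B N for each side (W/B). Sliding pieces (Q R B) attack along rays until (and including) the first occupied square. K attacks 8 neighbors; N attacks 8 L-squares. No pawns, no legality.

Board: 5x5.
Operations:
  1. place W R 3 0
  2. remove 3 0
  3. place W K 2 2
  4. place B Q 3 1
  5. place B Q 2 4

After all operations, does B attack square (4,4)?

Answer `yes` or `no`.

Op 1: place WR@(3,0)
Op 2: remove (3,0)
Op 3: place WK@(2,2)
Op 4: place BQ@(3,1)
Op 5: place BQ@(2,4)
Per-piece attacks for B:
  BQ@(2,4): attacks (2,3) (2,2) (3,4) (4,4) (1,4) (0,4) (3,3) (4,2) (1,3) (0,2) [ray(0,-1) blocked at (2,2)]
  BQ@(3,1): attacks (3,2) (3,3) (3,4) (3,0) (4,1) (2,1) (1,1) (0,1) (4,2) (4,0) (2,2) (2,0) [ray(-1,1) blocked at (2,2)]
B attacks (4,4): yes

Answer: yes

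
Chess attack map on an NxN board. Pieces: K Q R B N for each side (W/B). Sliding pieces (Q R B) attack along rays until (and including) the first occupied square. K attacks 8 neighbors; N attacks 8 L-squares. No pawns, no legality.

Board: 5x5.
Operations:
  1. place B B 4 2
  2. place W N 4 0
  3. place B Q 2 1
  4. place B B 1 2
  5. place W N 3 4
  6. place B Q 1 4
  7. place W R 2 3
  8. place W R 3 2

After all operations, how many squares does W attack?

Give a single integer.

Answer: 13

Derivation:
Op 1: place BB@(4,2)
Op 2: place WN@(4,0)
Op 3: place BQ@(2,1)
Op 4: place BB@(1,2)
Op 5: place WN@(3,4)
Op 6: place BQ@(1,4)
Op 7: place WR@(2,3)
Op 8: place WR@(3,2)
Per-piece attacks for W:
  WR@(2,3): attacks (2,4) (2,2) (2,1) (3,3) (4,3) (1,3) (0,3) [ray(0,-1) blocked at (2,1)]
  WR@(3,2): attacks (3,3) (3,4) (3,1) (3,0) (4,2) (2,2) (1,2) [ray(0,1) blocked at (3,4); ray(1,0) blocked at (4,2); ray(-1,0) blocked at (1,2)]
  WN@(3,4): attacks (4,2) (2,2) (1,3)
  WN@(4,0): attacks (3,2) (2,1)
Union (13 distinct): (0,3) (1,2) (1,3) (2,1) (2,2) (2,4) (3,0) (3,1) (3,2) (3,3) (3,4) (4,2) (4,3)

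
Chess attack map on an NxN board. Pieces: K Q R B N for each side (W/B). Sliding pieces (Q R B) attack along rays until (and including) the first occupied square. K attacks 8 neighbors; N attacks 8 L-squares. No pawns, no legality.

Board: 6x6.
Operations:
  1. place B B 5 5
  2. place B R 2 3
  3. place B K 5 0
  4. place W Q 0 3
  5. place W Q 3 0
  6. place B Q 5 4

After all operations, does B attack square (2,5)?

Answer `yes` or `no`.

Op 1: place BB@(5,5)
Op 2: place BR@(2,3)
Op 3: place BK@(5,0)
Op 4: place WQ@(0,3)
Op 5: place WQ@(3,0)
Op 6: place BQ@(5,4)
Per-piece attacks for B:
  BR@(2,3): attacks (2,4) (2,5) (2,2) (2,1) (2,0) (3,3) (4,3) (5,3) (1,3) (0,3) [ray(-1,0) blocked at (0,3)]
  BK@(5,0): attacks (5,1) (4,0) (4,1)
  BQ@(5,4): attacks (5,5) (5,3) (5,2) (5,1) (5,0) (4,4) (3,4) (2,4) (1,4) (0,4) (4,5) (4,3) (3,2) (2,1) (1,0) [ray(0,1) blocked at (5,5); ray(0,-1) blocked at (5,0)]
  BB@(5,5): attacks (4,4) (3,3) (2,2) (1,1) (0,0)
B attacks (2,5): yes

Answer: yes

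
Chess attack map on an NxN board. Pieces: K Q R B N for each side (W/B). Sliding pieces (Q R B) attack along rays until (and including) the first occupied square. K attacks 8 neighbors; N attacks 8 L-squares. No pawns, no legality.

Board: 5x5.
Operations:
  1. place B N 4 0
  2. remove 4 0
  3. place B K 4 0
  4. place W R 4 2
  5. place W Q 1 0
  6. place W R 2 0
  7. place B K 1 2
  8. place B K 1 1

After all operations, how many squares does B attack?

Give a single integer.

Op 1: place BN@(4,0)
Op 2: remove (4,0)
Op 3: place BK@(4,0)
Op 4: place WR@(4,2)
Op 5: place WQ@(1,0)
Op 6: place WR@(2,0)
Op 7: place BK@(1,2)
Op 8: place BK@(1,1)
Per-piece attacks for B:
  BK@(1,1): attacks (1,2) (1,0) (2,1) (0,1) (2,2) (2,0) (0,2) (0,0)
  BK@(1,2): attacks (1,3) (1,1) (2,2) (0,2) (2,3) (2,1) (0,3) (0,1)
  BK@(4,0): attacks (4,1) (3,0) (3,1)
Union (15 distinct): (0,0) (0,1) (0,2) (0,3) (1,0) (1,1) (1,2) (1,3) (2,0) (2,1) (2,2) (2,3) (3,0) (3,1) (4,1)

Answer: 15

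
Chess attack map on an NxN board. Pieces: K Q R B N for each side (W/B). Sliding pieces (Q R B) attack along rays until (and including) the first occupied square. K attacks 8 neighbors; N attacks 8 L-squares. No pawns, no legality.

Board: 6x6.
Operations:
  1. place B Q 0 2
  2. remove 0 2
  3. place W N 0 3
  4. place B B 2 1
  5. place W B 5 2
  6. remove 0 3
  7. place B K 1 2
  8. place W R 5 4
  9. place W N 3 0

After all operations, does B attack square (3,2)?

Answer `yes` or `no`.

Op 1: place BQ@(0,2)
Op 2: remove (0,2)
Op 3: place WN@(0,3)
Op 4: place BB@(2,1)
Op 5: place WB@(5,2)
Op 6: remove (0,3)
Op 7: place BK@(1,2)
Op 8: place WR@(5,4)
Op 9: place WN@(3,0)
Per-piece attacks for B:
  BK@(1,2): attacks (1,3) (1,1) (2,2) (0,2) (2,3) (2,1) (0,3) (0,1)
  BB@(2,1): attacks (3,2) (4,3) (5,4) (3,0) (1,2) (1,0) [ray(1,1) blocked at (5,4); ray(1,-1) blocked at (3,0); ray(-1,1) blocked at (1,2)]
B attacks (3,2): yes

Answer: yes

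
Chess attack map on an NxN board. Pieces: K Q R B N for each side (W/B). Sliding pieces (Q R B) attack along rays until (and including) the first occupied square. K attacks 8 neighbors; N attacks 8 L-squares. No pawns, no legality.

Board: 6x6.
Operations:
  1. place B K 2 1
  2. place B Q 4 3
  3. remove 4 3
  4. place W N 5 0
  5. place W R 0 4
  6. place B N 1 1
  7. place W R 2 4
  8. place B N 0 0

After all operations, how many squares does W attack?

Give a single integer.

Answer: 17

Derivation:
Op 1: place BK@(2,1)
Op 2: place BQ@(4,3)
Op 3: remove (4,3)
Op 4: place WN@(5,0)
Op 5: place WR@(0,4)
Op 6: place BN@(1,1)
Op 7: place WR@(2,4)
Op 8: place BN@(0,0)
Per-piece attacks for W:
  WR@(0,4): attacks (0,5) (0,3) (0,2) (0,1) (0,0) (1,4) (2,4) [ray(0,-1) blocked at (0,0); ray(1,0) blocked at (2,4)]
  WR@(2,4): attacks (2,5) (2,3) (2,2) (2,1) (3,4) (4,4) (5,4) (1,4) (0,4) [ray(0,-1) blocked at (2,1); ray(-1,0) blocked at (0,4)]
  WN@(5,0): attacks (4,2) (3,1)
Union (17 distinct): (0,0) (0,1) (0,2) (0,3) (0,4) (0,5) (1,4) (2,1) (2,2) (2,3) (2,4) (2,5) (3,1) (3,4) (4,2) (4,4) (5,4)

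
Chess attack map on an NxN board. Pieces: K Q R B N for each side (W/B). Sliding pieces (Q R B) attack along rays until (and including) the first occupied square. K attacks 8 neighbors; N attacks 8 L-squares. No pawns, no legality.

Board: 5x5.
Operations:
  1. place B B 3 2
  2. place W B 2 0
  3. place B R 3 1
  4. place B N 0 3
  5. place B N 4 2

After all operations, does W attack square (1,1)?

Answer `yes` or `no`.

Answer: yes

Derivation:
Op 1: place BB@(3,2)
Op 2: place WB@(2,0)
Op 3: place BR@(3,1)
Op 4: place BN@(0,3)
Op 5: place BN@(4,2)
Per-piece attacks for W:
  WB@(2,0): attacks (3,1) (1,1) (0,2) [ray(1,1) blocked at (3,1)]
W attacks (1,1): yes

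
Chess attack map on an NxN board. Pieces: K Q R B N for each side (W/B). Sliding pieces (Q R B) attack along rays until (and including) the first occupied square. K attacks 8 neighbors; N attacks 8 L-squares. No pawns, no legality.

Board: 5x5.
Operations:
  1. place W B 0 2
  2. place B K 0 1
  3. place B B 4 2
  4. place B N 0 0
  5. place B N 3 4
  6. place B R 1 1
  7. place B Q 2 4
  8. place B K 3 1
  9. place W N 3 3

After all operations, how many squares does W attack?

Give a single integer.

Op 1: place WB@(0,2)
Op 2: place BK@(0,1)
Op 3: place BB@(4,2)
Op 4: place BN@(0,0)
Op 5: place BN@(3,4)
Op 6: place BR@(1,1)
Op 7: place BQ@(2,4)
Op 8: place BK@(3,1)
Op 9: place WN@(3,3)
Per-piece attacks for W:
  WB@(0,2): attacks (1,3) (2,4) (1,1) [ray(1,1) blocked at (2,4); ray(1,-1) blocked at (1,1)]
  WN@(3,3): attacks (1,4) (4,1) (2,1) (1,2)
Union (7 distinct): (1,1) (1,2) (1,3) (1,4) (2,1) (2,4) (4,1)

Answer: 7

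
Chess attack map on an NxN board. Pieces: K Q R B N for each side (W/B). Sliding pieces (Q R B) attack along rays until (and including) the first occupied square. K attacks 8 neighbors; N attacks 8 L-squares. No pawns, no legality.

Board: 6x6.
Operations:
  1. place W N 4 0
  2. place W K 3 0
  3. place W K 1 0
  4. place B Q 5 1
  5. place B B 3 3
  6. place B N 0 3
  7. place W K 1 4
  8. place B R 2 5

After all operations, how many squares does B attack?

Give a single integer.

Answer: 24

Derivation:
Op 1: place WN@(4,0)
Op 2: place WK@(3,0)
Op 3: place WK@(1,0)
Op 4: place BQ@(5,1)
Op 5: place BB@(3,3)
Op 6: place BN@(0,3)
Op 7: place WK@(1,4)
Op 8: place BR@(2,5)
Per-piece attacks for B:
  BN@(0,3): attacks (1,5) (2,4) (1,1) (2,2)
  BR@(2,5): attacks (2,4) (2,3) (2,2) (2,1) (2,0) (3,5) (4,5) (5,5) (1,5) (0,5)
  BB@(3,3): attacks (4,4) (5,5) (4,2) (5,1) (2,4) (1,5) (2,2) (1,1) (0,0) [ray(1,-1) blocked at (5,1)]
  BQ@(5,1): attacks (5,2) (5,3) (5,4) (5,5) (5,0) (4,1) (3,1) (2,1) (1,1) (0,1) (4,2) (3,3) (4,0) [ray(-1,1) blocked at (3,3); ray(-1,-1) blocked at (4,0)]
Union (24 distinct): (0,0) (0,1) (0,5) (1,1) (1,5) (2,0) (2,1) (2,2) (2,3) (2,4) (3,1) (3,3) (3,5) (4,0) (4,1) (4,2) (4,4) (4,5) (5,0) (5,1) (5,2) (5,3) (5,4) (5,5)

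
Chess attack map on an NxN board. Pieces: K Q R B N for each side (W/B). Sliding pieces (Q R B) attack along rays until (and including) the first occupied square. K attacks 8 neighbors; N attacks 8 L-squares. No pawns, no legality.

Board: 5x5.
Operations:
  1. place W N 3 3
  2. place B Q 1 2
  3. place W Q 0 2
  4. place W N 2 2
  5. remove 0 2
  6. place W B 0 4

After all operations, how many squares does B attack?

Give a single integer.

Op 1: place WN@(3,3)
Op 2: place BQ@(1,2)
Op 3: place WQ@(0,2)
Op 4: place WN@(2,2)
Op 5: remove (0,2)
Op 6: place WB@(0,4)
Per-piece attacks for B:
  BQ@(1,2): attacks (1,3) (1,4) (1,1) (1,0) (2,2) (0,2) (2,3) (3,4) (2,1) (3,0) (0,3) (0,1) [ray(1,0) blocked at (2,2)]
Union (12 distinct): (0,1) (0,2) (0,3) (1,0) (1,1) (1,3) (1,4) (2,1) (2,2) (2,3) (3,0) (3,4)

Answer: 12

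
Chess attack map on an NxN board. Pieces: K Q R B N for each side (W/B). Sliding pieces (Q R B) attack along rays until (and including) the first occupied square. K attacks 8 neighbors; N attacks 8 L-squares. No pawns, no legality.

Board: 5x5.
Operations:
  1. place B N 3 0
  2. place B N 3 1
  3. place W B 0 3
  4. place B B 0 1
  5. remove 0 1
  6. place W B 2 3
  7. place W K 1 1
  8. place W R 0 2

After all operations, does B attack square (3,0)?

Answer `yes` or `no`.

Answer: no

Derivation:
Op 1: place BN@(3,0)
Op 2: place BN@(3,1)
Op 3: place WB@(0,3)
Op 4: place BB@(0,1)
Op 5: remove (0,1)
Op 6: place WB@(2,3)
Op 7: place WK@(1,1)
Op 8: place WR@(0,2)
Per-piece attacks for B:
  BN@(3,0): attacks (4,2) (2,2) (1,1)
  BN@(3,1): attacks (4,3) (2,3) (1,2) (1,0)
B attacks (3,0): no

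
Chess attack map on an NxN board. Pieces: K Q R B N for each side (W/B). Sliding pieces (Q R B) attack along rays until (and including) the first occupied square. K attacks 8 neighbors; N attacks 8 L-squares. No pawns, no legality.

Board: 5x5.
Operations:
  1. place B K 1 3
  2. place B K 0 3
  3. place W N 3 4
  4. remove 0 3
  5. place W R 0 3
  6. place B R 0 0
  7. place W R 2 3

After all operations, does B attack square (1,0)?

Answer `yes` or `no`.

Op 1: place BK@(1,3)
Op 2: place BK@(0,3)
Op 3: place WN@(3,4)
Op 4: remove (0,3)
Op 5: place WR@(0,3)
Op 6: place BR@(0,0)
Op 7: place WR@(2,3)
Per-piece attacks for B:
  BR@(0,0): attacks (0,1) (0,2) (0,3) (1,0) (2,0) (3,0) (4,0) [ray(0,1) blocked at (0,3)]
  BK@(1,3): attacks (1,4) (1,2) (2,3) (0,3) (2,4) (2,2) (0,4) (0,2)
B attacks (1,0): yes

Answer: yes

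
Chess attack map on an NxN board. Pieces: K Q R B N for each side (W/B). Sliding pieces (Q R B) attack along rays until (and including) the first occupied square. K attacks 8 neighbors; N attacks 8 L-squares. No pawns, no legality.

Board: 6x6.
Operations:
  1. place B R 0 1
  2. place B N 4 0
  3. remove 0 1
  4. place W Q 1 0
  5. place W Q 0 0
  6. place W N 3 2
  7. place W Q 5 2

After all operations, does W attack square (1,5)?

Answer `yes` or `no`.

Op 1: place BR@(0,1)
Op 2: place BN@(4,0)
Op 3: remove (0,1)
Op 4: place WQ@(1,0)
Op 5: place WQ@(0,0)
Op 6: place WN@(3,2)
Op 7: place WQ@(5,2)
Per-piece attacks for W:
  WQ@(0,0): attacks (0,1) (0,2) (0,3) (0,4) (0,5) (1,0) (1,1) (2,2) (3,3) (4,4) (5,5) [ray(1,0) blocked at (1,0)]
  WQ@(1,0): attacks (1,1) (1,2) (1,3) (1,4) (1,5) (2,0) (3,0) (4,0) (0,0) (2,1) (3,2) (0,1) [ray(1,0) blocked at (4,0); ray(-1,0) blocked at (0,0); ray(1,1) blocked at (3,2)]
  WN@(3,2): attacks (4,4) (5,3) (2,4) (1,3) (4,0) (5,1) (2,0) (1,1)
  WQ@(5,2): attacks (5,3) (5,4) (5,5) (5,1) (5,0) (4,2) (3,2) (4,3) (3,4) (2,5) (4,1) (3,0) [ray(-1,0) blocked at (3,2)]
W attacks (1,5): yes

Answer: yes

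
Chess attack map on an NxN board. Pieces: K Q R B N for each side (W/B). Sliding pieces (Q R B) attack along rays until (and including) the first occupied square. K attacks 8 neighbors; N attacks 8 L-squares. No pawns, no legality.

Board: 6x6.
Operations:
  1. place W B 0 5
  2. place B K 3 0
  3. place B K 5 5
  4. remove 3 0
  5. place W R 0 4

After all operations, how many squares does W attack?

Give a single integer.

Answer: 14

Derivation:
Op 1: place WB@(0,5)
Op 2: place BK@(3,0)
Op 3: place BK@(5,5)
Op 4: remove (3,0)
Op 5: place WR@(0,4)
Per-piece attacks for W:
  WR@(0,4): attacks (0,5) (0,3) (0,2) (0,1) (0,0) (1,4) (2,4) (3,4) (4,4) (5,4) [ray(0,1) blocked at (0,5)]
  WB@(0,5): attacks (1,4) (2,3) (3,2) (4,1) (5,0)
Union (14 distinct): (0,0) (0,1) (0,2) (0,3) (0,5) (1,4) (2,3) (2,4) (3,2) (3,4) (4,1) (4,4) (5,0) (5,4)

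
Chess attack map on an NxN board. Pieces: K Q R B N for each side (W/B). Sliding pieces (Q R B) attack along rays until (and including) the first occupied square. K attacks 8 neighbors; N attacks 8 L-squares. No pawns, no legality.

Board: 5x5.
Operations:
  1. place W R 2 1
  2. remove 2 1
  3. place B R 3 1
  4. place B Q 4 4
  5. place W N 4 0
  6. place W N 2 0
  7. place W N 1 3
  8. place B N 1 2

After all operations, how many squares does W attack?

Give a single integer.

Answer: 6

Derivation:
Op 1: place WR@(2,1)
Op 2: remove (2,1)
Op 3: place BR@(3,1)
Op 4: place BQ@(4,4)
Op 5: place WN@(4,0)
Op 6: place WN@(2,0)
Op 7: place WN@(1,3)
Op 8: place BN@(1,2)
Per-piece attacks for W:
  WN@(1,3): attacks (3,4) (2,1) (3,2) (0,1)
  WN@(2,0): attacks (3,2) (4,1) (1,2) (0,1)
  WN@(4,0): attacks (3,2) (2,1)
Union (6 distinct): (0,1) (1,2) (2,1) (3,2) (3,4) (4,1)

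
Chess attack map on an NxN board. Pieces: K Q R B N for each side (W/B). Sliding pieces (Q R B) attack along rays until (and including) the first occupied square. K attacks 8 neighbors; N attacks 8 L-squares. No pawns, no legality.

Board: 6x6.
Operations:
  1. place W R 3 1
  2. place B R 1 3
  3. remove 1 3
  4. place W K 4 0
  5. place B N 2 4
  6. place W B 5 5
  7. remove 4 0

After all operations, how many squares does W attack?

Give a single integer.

Op 1: place WR@(3,1)
Op 2: place BR@(1,3)
Op 3: remove (1,3)
Op 4: place WK@(4,0)
Op 5: place BN@(2,4)
Op 6: place WB@(5,5)
Op 7: remove (4,0)
Per-piece attacks for W:
  WR@(3,1): attacks (3,2) (3,3) (3,4) (3,5) (3,0) (4,1) (5,1) (2,1) (1,1) (0,1)
  WB@(5,5): attacks (4,4) (3,3) (2,2) (1,1) (0,0)
Union (13 distinct): (0,0) (0,1) (1,1) (2,1) (2,2) (3,0) (3,2) (3,3) (3,4) (3,5) (4,1) (4,4) (5,1)

Answer: 13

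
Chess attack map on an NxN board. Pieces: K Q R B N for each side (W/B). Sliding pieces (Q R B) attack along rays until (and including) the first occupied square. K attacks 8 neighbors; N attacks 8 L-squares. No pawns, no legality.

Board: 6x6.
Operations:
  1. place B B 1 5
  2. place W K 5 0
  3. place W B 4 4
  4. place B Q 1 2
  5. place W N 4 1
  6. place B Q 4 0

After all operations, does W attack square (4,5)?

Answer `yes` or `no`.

Op 1: place BB@(1,5)
Op 2: place WK@(5,0)
Op 3: place WB@(4,4)
Op 4: place BQ@(1,2)
Op 5: place WN@(4,1)
Op 6: place BQ@(4,0)
Per-piece attacks for W:
  WN@(4,1): attacks (5,3) (3,3) (2,2) (2,0)
  WB@(4,4): attacks (5,5) (5,3) (3,5) (3,3) (2,2) (1,1) (0,0)
  WK@(5,0): attacks (5,1) (4,0) (4,1)
W attacks (4,5): no

Answer: no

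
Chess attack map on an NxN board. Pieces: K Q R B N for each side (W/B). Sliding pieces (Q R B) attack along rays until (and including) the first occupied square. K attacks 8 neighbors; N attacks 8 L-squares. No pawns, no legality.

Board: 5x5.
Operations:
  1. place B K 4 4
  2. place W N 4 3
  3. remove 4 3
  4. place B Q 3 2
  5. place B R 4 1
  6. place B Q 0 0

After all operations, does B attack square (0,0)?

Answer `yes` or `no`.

Op 1: place BK@(4,4)
Op 2: place WN@(4,3)
Op 3: remove (4,3)
Op 4: place BQ@(3,2)
Op 5: place BR@(4,1)
Op 6: place BQ@(0,0)
Per-piece attacks for B:
  BQ@(0,0): attacks (0,1) (0,2) (0,3) (0,4) (1,0) (2,0) (3,0) (4,0) (1,1) (2,2) (3,3) (4,4) [ray(1,1) blocked at (4,4)]
  BQ@(3,2): attacks (3,3) (3,4) (3,1) (3,0) (4,2) (2,2) (1,2) (0,2) (4,3) (4,1) (2,3) (1,4) (2,1) (1,0) [ray(1,-1) blocked at (4,1)]
  BR@(4,1): attacks (4,2) (4,3) (4,4) (4,0) (3,1) (2,1) (1,1) (0,1) [ray(0,1) blocked at (4,4)]
  BK@(4,4): attacks (4,3) (3,4) (3,3)
B attacks (0,0): no

Answer: no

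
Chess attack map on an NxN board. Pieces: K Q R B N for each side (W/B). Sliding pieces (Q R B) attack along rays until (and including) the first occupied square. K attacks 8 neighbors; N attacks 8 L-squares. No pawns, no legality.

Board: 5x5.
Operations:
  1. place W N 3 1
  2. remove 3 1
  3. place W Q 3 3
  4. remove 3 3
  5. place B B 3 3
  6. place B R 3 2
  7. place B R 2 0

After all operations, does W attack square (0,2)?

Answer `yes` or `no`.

Op 1: place WN@(3,1)
Op 2: remove (3,1)
Op 3: place WQ@(3,3)
Op 4: remove (3,3)
Op 5: place BB@(3,3)
Op 6: place BR@(3,2)
Op 7: place BR@(2,0)
Per-piece attacks for W:
W attacks (0,2): no

Answer: no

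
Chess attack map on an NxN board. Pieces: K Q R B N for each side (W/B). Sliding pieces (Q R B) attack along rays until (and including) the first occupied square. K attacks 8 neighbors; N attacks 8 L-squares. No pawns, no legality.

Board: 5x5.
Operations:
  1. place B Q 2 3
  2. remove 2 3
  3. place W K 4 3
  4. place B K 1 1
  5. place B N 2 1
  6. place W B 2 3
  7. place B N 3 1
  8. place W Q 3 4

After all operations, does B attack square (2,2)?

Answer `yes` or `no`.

Op 1: place BQ@(2,3)
Op 2: remove (2,3)
Op 3: place WK@(4,3)
Op 4: place BK@(1,1)
Op 5: place BN@(2,1)
Op 6: place WB@(2,3)
Op 7: place BN@(3,1)
Op 8: place WQ@(3,4)
Per-piece attacks for B:
  BK@(1,1): attacks (1,2) (1,0) (2,1) (0,1) (2,2) (2,0) (0,2) (0,0)
  BN@(2,1): attacks (3,3) (4,2) (1,3) (0,2) (4,0) (0,0)
  BN@(3,1): attacks (4,3) (2,3) (1,2) (1,0)
B attacks (2,2): yes

Answer: yes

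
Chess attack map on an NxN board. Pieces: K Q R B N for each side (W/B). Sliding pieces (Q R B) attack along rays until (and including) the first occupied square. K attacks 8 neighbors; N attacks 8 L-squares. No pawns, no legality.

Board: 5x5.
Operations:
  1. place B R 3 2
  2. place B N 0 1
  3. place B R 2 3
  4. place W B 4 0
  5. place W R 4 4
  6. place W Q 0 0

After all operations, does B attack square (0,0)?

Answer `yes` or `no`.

Op 1: place BR@(3,2)
Op 2: place BN@(0,1)
Op 3: place BR@(2,3)
Op 4: place WB@(4,0)
Op 5: place WR@(4,4)
Op 6: place WQ@(0,0)
Per-piece attacks for B:
  BN@(0,1): attacks (1,3) (2,2) (2,0)
  BR@(2,3): attacks (2,4) (2,2) (2,1) (2,0) (3,3) (4,3) (1,3) (0,3)
  BR@(3,2): attacks (3,3) (3,4) (3,1) (3,0) (4,2) (2,2) (1,2) (0,2)
B attacks (0,0): no

Answer: no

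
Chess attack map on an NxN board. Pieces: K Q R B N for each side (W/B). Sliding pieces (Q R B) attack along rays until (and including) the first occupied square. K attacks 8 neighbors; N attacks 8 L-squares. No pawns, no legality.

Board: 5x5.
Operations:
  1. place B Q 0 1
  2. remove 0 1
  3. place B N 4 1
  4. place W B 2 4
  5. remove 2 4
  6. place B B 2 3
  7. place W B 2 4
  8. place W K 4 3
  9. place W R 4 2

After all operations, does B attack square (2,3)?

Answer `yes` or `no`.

Answer: no

Derivation:
Op 1: place BQ@(0,1)
Op 2: remove (0,1)
Op 3: place BN@(4,1)
Op 4: place WB@(2,4)
Op 5: remove (2,4)
Op 6: place BB@(2,3)
Op 7: place WB@(2,4)
Op 8: place WK@(4,3)
Op 9: place WR@(4,2)
Per-piece attacks for B:
  BB@(2,3): attacks (3,4) (3,2) (4,1) (1,4) (1,2) (0,1) [ray(1,-1) blocked at (4,1)]
  BN@(4,1): attacks (3,3) (2,2) (2,0)
B attacks (2,3): no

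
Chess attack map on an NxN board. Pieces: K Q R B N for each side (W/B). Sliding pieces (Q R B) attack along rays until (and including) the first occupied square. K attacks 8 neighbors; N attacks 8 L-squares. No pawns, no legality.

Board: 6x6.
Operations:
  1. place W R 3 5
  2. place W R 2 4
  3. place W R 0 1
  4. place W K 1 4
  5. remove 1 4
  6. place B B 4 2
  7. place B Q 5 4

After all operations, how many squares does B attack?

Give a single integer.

Op 1: place WR@(3,5)
Op 2: place WR@(2,4)
Op 3: place WR@(0,1)
Op 4: place WK@(1,4)
Op 5: remove (1,4)
Op 6: place BB@(4,2)
Op 7: place BQ@(5,4)
Per-piece attacks for B:
  BB@(4,2): attacks (5,3) (5,1) (3,3) (2,4) (3,1) (2,0) [ray(-1,1) blocked at (2,4)]
  BQ@(5,4): attacks (5,5) (5,3) (5,2) (5,1) (5,0) (4,4) (3,4) (2,4) (4,5) (4,3) (3,2) (2,1) (1,0) [ray(-1,0) blocked at (2,4)]
Union (16 distinct): (1,0) (2,0) (2,1) (2,4) (3,1) (3,2) (3,3) (3,4) (4,3) (4,4) (4,5) (5,0) (5,1) (5,2) (5,3) (5,5)

Answer: 16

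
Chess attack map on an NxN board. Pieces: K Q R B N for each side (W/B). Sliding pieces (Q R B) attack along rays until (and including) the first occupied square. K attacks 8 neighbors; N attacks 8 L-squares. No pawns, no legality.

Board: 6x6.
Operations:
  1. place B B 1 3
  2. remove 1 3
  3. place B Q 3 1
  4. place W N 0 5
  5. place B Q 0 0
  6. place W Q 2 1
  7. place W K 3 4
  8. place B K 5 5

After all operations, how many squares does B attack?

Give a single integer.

Answer: 25

Derivation:
Op 1: place BB@(1,3)
Op 2: remove (1,3)
Op 3: place BQ@(3,1)
Op 4: place WN@(0,5)
Op 5: place BQ@(0,0)
Op 6: place WQ@(2,1)
Op 7: place WK@(3,4)
Op 8: place BK@(5,5)
Per-piece attacks for B:
  BQ@(0,0): attacks (0,1) (0,2) (0,3) (0,4) (0,5) (1,0) (2,0) (3,0) (4,0) (5,0) (1,1) (2,2) (3,3) (4,4) (5,5) [ray(0,1) blocked at (0,5); ray(1,1) blocked at (5,5)]
  BQ@(3,1): attacks (3,2) (3,3) (3,4) (3,0) (4,1) (5,1) (2,1) (4,2) (5,3) (4,0) (2,2) (1,3) (0,4) (2,0) [ray(0,1) blocked at (3,4); ray(-1,0) blocked at (2,1)]
  BK@(5,5): attacks (5,4) (4,5) (4,4)
Union (25 distinct): (0,1) (0,2) (0,3) (0,4) (0,5) (1,0) (1,1) (1,3) (2,0) (2,1) (2,2) (3,0) (3,2) (3,3) (3,4) (4,0) (4,1) (4,2) (4,4) (4,5) (5,0) (5,1) (5,3) (5,4) (5,5)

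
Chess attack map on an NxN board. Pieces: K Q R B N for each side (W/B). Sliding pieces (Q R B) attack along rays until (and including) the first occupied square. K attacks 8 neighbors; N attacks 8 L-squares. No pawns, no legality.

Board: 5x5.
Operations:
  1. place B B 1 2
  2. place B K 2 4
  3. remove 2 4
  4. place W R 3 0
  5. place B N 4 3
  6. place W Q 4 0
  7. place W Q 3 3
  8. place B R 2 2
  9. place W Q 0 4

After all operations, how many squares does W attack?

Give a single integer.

Answer: 21

Derivation:
Op 1: place BB@(1,2)
Op 2: place BK@(2,4)
Op 3: remove (2,4)
Op 4: place WR@(3,0)
Op 5: place BN@(4,3)
Op 6: place WQ@(4,0)
Op 7: place WQ@(3,3)
Op 8: place BR@(2,2)
Op 9: place WQ@(0,4)
Per-piece attacks for W:
  WQ@(0,4): attacks (0,3) (0,2) (0,1) (0,0) (1,4) (2,4) (3,4) (4,4) (1,3) (2,2) [ray(1,-1) blocked at (2,2)]
  WR@(3,0): attacks (3,1) (3,2) (3,3) (4,0) (2,0) (1,0) (0,0) [ray(0,1) blocked at (3,3); ray(1,0) blocked at (4,0)]
  WQ@(3,3): attacks (3,4) (3,2) (3,1) (3,0) (4,3) (2,3) (1,3) (0,3) (4,4) (4,2) (2,4) (2,2) [ray(0,-1) blocked at (3,0); ray(1,0) blocked at (4,3); ray(-1,-1) blocked at (2,2)]
  WQ@(4,0): attacks (4,1) (4,2) (4,3) (3,0) (3,1) (2,2) [ray(0,1) blocked at (4,3); ray(-1,0) blocked at (3,0); ray(-1,1) blocked at (2,2)]
Union (21 distinct): (0,0) (0,1) (0,2) (0,3) (1,0) (1,3) (1,4) (2,0) (2,2) (2,3) (2,4) (3,0) (3,1) (3,2) (3,3) (3,4) (4,0) (4,1) (4,2) (4,3) (4,4)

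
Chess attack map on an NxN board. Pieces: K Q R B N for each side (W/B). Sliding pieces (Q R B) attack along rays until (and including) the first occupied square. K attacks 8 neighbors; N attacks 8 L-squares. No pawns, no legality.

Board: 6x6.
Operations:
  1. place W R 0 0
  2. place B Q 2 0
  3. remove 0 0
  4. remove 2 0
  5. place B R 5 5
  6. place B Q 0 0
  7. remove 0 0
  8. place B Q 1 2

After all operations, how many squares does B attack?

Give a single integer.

Op 1: place WR@(0,0)
Op 2: place BQ@(2,0)
Op 3: remove (0,0)
Op 4: remove (2,0)
Op 5: place BR@(5,5)
Op 6: place BQ@(0,0)
Op 7: remove (0,0)
Op 8: place BQ@(1,2)
Per-piece attacks for B:
  BQ@(1,2): attacks (1,3) (1,4) (1,5) (1,1) (1,0) (2,2) (3,2) (4,2) (5,2) (0,2) (2,3) (3,4) (4,5) (2,1) (3,0) (0,3) (0,1)
  BR@(5,5): attacks (5,4) (5,3) (5,2) (5,1) (5,0) (4,5) (3,5) (2,5) (1,5) (0,5)
Union (24 distinct): (0,1) (0,2) (0,3) (0,5) (1,0) (1,1) (1,3) (1,4) (1,5) (2,1) (2,2) (2,3) (2,5) (3,0) (3,2) (3,4) (3,5) (4,2) (4,5) (5,0) (5,1) (5,2) (5,3) (5,4)

Answer: 24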